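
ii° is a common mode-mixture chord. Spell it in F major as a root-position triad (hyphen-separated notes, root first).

The root, G, is scale degree 2 — the same note in F major and F minor; only the chord quality changes. Building the diminished chord from the parallel minor on G: G–Bb–Db.

G-Bb-Db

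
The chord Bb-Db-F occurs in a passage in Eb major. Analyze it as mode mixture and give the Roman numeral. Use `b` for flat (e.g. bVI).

v

Bb is scale degree 5 in Eb major. Bb–Db–F is a minor chord — the form found in Eb minor, not the diatonic V (Bb). Borrowed into Eb major it is written v.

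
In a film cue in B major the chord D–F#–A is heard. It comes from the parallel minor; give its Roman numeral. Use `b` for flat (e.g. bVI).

bIII

D is the lowered form of scale degree 3 in B major (the diatonic degree 3 is D#). Diatonically B major has D#m (iii) on that degree; D–F#–A is instead the major chord native to B minor, so it takes the label bIII.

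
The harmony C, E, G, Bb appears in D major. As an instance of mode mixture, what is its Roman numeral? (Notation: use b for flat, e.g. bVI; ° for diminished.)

bVII7

C is the lowered form of scale degree 7 in D major (the diatonic degree 7 is C#). C–E–G–Bb is a dominant-seventh chord — the form found in D minor, not the diatonic vii° (C#dim). Borrowed into D major it is written bVII7.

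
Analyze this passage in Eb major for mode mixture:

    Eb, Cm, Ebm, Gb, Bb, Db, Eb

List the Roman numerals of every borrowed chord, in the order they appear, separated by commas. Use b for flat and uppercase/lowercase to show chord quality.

In Eb major the diatonic chords are Eb, Fm, Gm, Ab, Bb, Cm, Ddim. Eb, Cm and Bb are all diatonic. But Ebm (Eb–Gb–Bb) is foreign: the diatonic I on degree 1 is Eb, whereas Ebm comes from Eb minor. It is labeled i. Gb (Gb–Bb–Db) is not: scale degree 3 in Eb major carries Gm (iii). In Eb minor the chord on that degree is Gb, so here it functions as bIII, borrowed from the parallel minor. But Db (Db–F–Ab) is foreign: the diatonic vii° on degree 7 is Ddim, whereas Db comes from Eb minor. It is labeled bVII.

i, bIII, bVII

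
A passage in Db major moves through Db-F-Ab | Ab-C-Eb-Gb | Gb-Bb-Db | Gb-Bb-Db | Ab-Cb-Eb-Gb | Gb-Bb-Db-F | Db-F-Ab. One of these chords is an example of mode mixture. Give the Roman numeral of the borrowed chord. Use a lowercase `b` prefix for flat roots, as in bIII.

v7

The diatonic triads in Db major are Db, Ebm, Fm, Gb, Ab, Bbm, Cdim. Db–F–Ab = Db, Ab–C–Eb–Gb = Ab7, Gb–Bb–Db = Gb and Gb–Bb–Db–F = Gbmaj7 all belong to that set. Ab–Cb–Eb–Gb is not: scale degree 5 in Db major carries Ab (V). In Db minor the chord on that degree is Abm7, so here it functions as v7, borrowed from the parallel minor.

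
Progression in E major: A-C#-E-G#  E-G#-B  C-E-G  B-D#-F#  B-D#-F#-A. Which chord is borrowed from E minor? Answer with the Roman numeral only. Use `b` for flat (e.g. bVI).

bVI

E major has the diatonic set E, F#m, G#m, A, B, C#m, D#dim. A–C#–E–G# = Amaj7, E–G#–B = E, B–D#–F# = B and B–D#–F#–A = B7 are all diatonic. C–E–G is not: scale degree 6 in E major carries C#m (vi). In E minor the chord on that degree is C, so here it functions as bVI, borrowed from the parallel minor.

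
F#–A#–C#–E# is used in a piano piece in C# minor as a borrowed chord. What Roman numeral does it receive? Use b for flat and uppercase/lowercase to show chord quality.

IVmaj7

The root F# is the diatonic 4th degree of C# minor; the borrowing shows in the chord quality. F#–A#–C#–E# is a major-seventh chord — the form found in C# major, not the diatonic iv (F#m). Borrowed into C# minor it is written IVmaj7.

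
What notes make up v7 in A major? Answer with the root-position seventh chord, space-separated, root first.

v7 is built on scale degree 5, which is E in both A major and its parallel. Building the minor-seventh chord from the parallel minor on E: E–G–B–D.

E G B D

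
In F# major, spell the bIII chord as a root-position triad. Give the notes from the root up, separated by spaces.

The root of bIII is the lowered 3rd degree: A# becomes A. Building the major chord from the parallel minor on A: A–C#–E.

A C# E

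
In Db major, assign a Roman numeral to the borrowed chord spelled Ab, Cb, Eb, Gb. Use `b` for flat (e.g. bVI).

v7

The root Ab is the diatonic 5th degree of Db major; the borrowing shows in the chord quality. Ab–Cb–Eb–Gb is a minor-seventh chord — the form found in Db minor, not the diatonic V (Ab). Borrowed into Db major it is written v7.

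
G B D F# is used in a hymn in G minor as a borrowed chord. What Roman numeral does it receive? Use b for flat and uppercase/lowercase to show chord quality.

G is scale degree 1 in G minor. G–B–D–F# is a major-seventh chord — the form found in G major, not the diatonic i (Gm). Borrowed into G minor it is written Imaj7.

Imaj7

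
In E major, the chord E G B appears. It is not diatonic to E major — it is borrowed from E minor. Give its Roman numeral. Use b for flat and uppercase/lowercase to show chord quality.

The root E is the diatonic 1st degree of E major; the borrowing shows in the chord quality. Diatonically E major has E (I) on that degree; E–G–B is instead the minor chord native to E minor, so it takes the label i.

i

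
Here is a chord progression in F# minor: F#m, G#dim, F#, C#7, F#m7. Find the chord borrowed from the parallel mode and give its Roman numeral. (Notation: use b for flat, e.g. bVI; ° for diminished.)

I

The diatonic triads in F# minor (with V from harmonic minor) are F#m, G#dim, A, Bm, C#, D, E. F#m, G#dim, C#7 and F#m7 all belong to that set. F# (F#–A#–C#) is not: scale degree 1 in F# minor carries F#m (i). In F# major the chord on that degree is F#, so here it functions as I, borrowed from the parallel major.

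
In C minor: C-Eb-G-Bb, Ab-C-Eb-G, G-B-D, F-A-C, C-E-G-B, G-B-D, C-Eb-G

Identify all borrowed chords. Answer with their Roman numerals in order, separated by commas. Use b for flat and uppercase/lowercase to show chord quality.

In C minor (with V from harmonic minor) the diatonic chords are Cm, Ddim, Eb, Fm, G, Ab, Bb. C–Eb–G–Bb = Cm7, Ab–C–Eb–G = Abmaj7, G–B–D = G and C–Eb–G = Cm all belong to that set. F–A–C doesn't fit — on degree 4 C minor would have Fm (iv). F is the degree-4 chord of C major, so it is the borrowed IV. C–E–G–B is not: scale degree 1 in C minor carries Cm (i). In C major the chord on that degree is Cmaj7, so here it functions as Imaj7, borrowed from the parallel major.

IV, Imaj7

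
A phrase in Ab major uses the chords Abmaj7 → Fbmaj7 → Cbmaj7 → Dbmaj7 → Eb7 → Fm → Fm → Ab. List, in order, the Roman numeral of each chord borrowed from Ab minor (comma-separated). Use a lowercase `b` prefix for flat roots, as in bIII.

bVImaj7, bIIImaj7

The diatonic triads in Ab major are Ab, Bbm, Cm, Db, Eb, Fm, Gdim. Abmaj7, Dbmaj7, Eb7, Fm and Ab all belong to that set. But Fbmaj7 (Fb–Ab–Cb–Eb) is foreign: the diatonic vi on degree 6 is Fm, whereas Fbmaj7 comes from Ab minor. It is labeled bVImaj7. Cbmaj7 (Cb–Eb–Gb–Bb) doesn't fit — on degree 3 Ab major would have Cm (iii). Cbmaj7 is the degree-3 chord of Ab minor, so it is the borrowed bIIImaj7.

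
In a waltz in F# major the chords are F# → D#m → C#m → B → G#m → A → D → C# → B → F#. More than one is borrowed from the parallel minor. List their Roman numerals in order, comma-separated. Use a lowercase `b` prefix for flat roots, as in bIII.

F# major has the diatonic set F#, G#m, A#m, B, C#, D#m, E#dim. Of the given chords, F#, D#m, B, G#m and C# are diatonic. C#m (C#–E–G#) is not: scale degree 5 in F# major carries C# (V). In F# minor the chord on that degree is C#m, so here it functions as v, borrowed from the parallel minor. A (A–C#–E) doesn't fit — on degree 3 F# major would have A#m (iii). A is the degree-3 chord of F# minor, so it is the borrowed bIII. D (D–F#–A) doesn't fit — on degree 6 F# major would have D#m (vi). D is the degree-6 chord of F# minor, so it is the borrowed bVI.

v, bIII, bVI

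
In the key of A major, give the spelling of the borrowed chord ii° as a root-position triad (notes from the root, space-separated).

The root, B, is scale degree 2 — the same note in A major and A minor; only the chord quality changes. Stacking thirds in A minor on B gives B–D–F.

B D F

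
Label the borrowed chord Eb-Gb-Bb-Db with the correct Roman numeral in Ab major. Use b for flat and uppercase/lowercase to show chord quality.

v7

The root Eb is the diatonic 5th degree of Ab major; the borrowing shows in the chord quality. Eb–Gb–Bb–Db is a minor-seventh chord — the form found in Ab minor, not the diatonic V (Eb). Borrowed into Ab major it is written v7.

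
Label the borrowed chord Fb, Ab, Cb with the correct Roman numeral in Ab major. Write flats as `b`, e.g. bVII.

Fb is the lowered form of scale degree 6 in Ab major (the diatonic degree 6 is F). The diatonic chord on degree 6 would be Fm (vi), but Fb–Ab–Cb is the major chord from Ab minor. As a borrowed chord it is labeled bVI.

bVI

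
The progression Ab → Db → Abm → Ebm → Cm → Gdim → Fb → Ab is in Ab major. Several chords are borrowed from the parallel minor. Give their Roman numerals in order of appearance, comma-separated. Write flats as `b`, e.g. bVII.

i, v, bVI

In Ab major the diatonic chords are Ab, Bbm, Cm, Db, Eb, Fm, Gdim. Ab, Db, Cm and Gdim are all diatonic. Abm (Ab–Cb–Eb) is not: scale degree 1 in Ab major carries Ab (I). In Ab minor the chord on that degree is Abm, so here it functions as i, borrowed from the parallel minor. But Ebm (Eb–Gb–Bb) is foreign: the diatonic V on degree 5 is Eb, whereas Ebm comes from Ab minor. It is labeled v. But Fb (Fb–Ab–Cb) is foreign: the diatonic vi on degree 6 is Fm, whereas Fb comes from Ab minor. It is labeled bVI.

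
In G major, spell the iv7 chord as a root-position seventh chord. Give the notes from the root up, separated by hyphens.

iv7 is built on scale degree 4, which is C in both G major and its parallel. In G minor the chord on C is C–Eb–G–Bb.

C-Eb-G-Bb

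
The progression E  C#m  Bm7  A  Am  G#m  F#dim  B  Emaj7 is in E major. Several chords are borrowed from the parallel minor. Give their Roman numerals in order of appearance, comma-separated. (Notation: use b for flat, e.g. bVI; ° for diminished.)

v7, iv, ii°

The diatonic triads in E major are E, F#m, G#m, A, B, C#m, D#dim. Of the given chords, E, C#m, A, G#m, B and Emaj7 are diatonic. Bm7 (B–D–F#–A) is not: scale degree 5 in E major carries B (V). In E minor the chord on that degree is Bm7, so here it functions as v7, borrowed from the parallel minor. Am (A–C–E) doesn't fit — on degree 4 E major would have A (IV). Am is the degree-4 chord of E minor, so it is the borrowed iv. F#dim (F#–A–C) is not: scale degree 2 in E major carries F#m (ii). In E minor the chord on that degree is F#dim, so here it functions as ii°, borrowed from the parallel minor.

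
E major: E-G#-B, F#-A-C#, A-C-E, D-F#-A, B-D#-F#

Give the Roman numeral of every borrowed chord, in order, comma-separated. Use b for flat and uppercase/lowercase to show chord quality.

iv, bVII

The diatonic triads in E major are E, F#m, G#m, A, B, C#m, D#dim. Of the given chords, E–G#–B = E, F#–A–C# = F#m and B–D#–F# = B are diatonic. A–C–E is not: scale degree 4 in E major carries A (IV). In E minor the chord on that degree is Am, so here it functions as iv, borrowed from the parallel minor. But D–F#–A is foreign: the diatonic vii° on degree 7 is D#dim, whereas D comes from E minor. It is labeled bVII.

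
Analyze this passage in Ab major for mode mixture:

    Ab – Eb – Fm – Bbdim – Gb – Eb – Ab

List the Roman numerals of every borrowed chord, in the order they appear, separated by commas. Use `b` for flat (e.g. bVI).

ii°, bVII

In Ab major the diatonic chords are Ab, Bbm, Cm, Db, Eb, Fm, Gdim. Ab, Eb and Fm are all diatonic. Bbdim (Bb–Db–Fb) doesn't fit — on degree 2 Ab major would have Bbm (ii). Bbdim is the degree-2 chord of Ab minor, so it is the borrowed ii°. Gb (Gb–Bb–Db) doesn't fit — on degree 7 Ab major would have Gdim (vii°). Gb is the degree-7 chord of Ab minor, so it is the borrowed bVII.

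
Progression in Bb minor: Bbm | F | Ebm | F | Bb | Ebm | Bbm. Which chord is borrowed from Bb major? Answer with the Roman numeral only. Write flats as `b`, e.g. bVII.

The diatonic triads in Bb minor (with V from harmonic minor) are Bbm, Cdim, Db, Ebm, F, Gb, Ab. Of the given chords, Bbm, F and Ebm are diatonic. Bb (Bb–D–F) is not: scale degree 1 in Bb minor carries Bbm (i). In Bb major the chord on that degree is Bb, so here it functions as I, borrowed from the parallel major.

I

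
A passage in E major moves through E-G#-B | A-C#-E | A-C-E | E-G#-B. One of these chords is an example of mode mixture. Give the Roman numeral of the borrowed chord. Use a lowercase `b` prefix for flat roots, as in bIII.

E major has the diatonic set E, F#m, G#m, A, B, C#m, D#dim. E–G#–B = E and A–C#–E = A both belong to that set. A–C–E is not: scale degree 4 in E major carries A (IV). In E minor the chord on that degree is Am, so here it functions as iv, borrowed from the parallel minor.

iv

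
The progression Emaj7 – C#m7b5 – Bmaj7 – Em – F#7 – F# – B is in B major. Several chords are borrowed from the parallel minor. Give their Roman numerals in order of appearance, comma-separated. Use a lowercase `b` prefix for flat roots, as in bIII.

In B major the diatonic chords are B, C#m, D#m, E, F#, G#m, A#dim. Emaj7, Bmaj7, F#7, F# and B all belong to that set. C#m7b5 (C#–E–G–B) doesn't fit — on degree 2 B major would have C#m (ii). C#m7b5 is the degree-2 chord of B minor, so it is the borrowed iiø7. But Em (E–G–B) is foreign: the diatonic IV on degree 4 is E, whereas Em comes from B minor. It is labeled iv.

iiø7, iv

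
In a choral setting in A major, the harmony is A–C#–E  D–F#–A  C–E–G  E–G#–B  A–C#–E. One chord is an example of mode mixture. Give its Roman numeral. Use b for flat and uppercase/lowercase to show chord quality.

bIII

A major has the diatonic set A, Bm, C#m, D, E, F#m, G#dim. A–C#–E = A, D–F#–A = D and E–G#–B = E all belong to that set. But C–E–G is foreign: the diatonic iii on degree 3 is C#m, whereas C comes from A minor. It is labeled bIII.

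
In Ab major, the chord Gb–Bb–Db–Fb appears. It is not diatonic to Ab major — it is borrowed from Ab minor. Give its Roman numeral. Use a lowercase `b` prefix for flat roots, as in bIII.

Gb is the lowered form of scale degree 7 in Ab major (the diatonic degree 7 is G). Gb–Bb–Db–Fb is a dominant-seventh chord — the form found in Ab minor, not the diatonic vii° (Gdim). Borrowed into Ab major it is written bVII7.

bVII7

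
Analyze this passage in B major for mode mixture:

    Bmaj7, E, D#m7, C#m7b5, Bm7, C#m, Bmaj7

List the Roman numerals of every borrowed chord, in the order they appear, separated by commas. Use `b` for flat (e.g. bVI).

iiø7, i7

B major has the diatonic set B, C#m, D#m, E, F#, G#m, A#dim. Bmaj7, E, D#m7 and C#m are all diatonic. C#m7b5 (C#–E–G–B) doesn't fit — on degree 2 B major would have C#m (ii). C#m7b5 is the degree-2 chord of B minor, so it is the borrowed iiø7. Bm7 (B–D–F#–A) is not: scale degree 1 in B major carries B (I). In B minor the chord on that degree is Bm7, so here it functions as i7, borrowed from the parallel minor.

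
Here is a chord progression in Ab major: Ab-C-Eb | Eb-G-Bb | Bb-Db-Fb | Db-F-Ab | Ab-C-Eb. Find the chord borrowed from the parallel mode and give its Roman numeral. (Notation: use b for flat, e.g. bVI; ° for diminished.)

ii°

The diatonic triads in Ab major are Ab, Bbm, Cm, Db, Eb, Fm, Gdim. Of the given chords, Ab–C–Eb = Ab, Eb–G–Bb = Eb and Db–F–Ab = Db are diatonic. But Bb–Db–Fb is foreign: the diatonic ii on degree 2 is Bbm, whereas Bbdim comes from Ab minor. It is labeled ii°.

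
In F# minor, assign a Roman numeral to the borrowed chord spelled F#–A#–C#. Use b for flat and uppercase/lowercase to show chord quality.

F# is scale degree 1 in F# minor. The diatonic chord on degree 1 would be F#m (i), but F#–A#–C# is the major chord from F# major. As a borrowed chord it is labeled I.

I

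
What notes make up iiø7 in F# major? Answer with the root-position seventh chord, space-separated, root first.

The root, G#, is scale degree 2 — the same note in F# major and F# minor; only the chord quality changes. In F# minor the chord on G# is G#–B–D–F#.

G# B D F#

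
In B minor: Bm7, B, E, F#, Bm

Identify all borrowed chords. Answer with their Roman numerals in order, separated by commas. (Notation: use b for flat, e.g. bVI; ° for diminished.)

I, IV

In B minor (with V from harmonic minor) the diatonic chords are Bm, C#dim, D, Em, F#, G, A. Of the given chords, Bm7, F# and Bm are diatonic. But B (B–D#–F#) is foreign: the diatonic i on degree 1 is Bm, whereas B comes from B major. It is labeled I. E (E–G#–B) is not: scale degree 4 in B minor carries Em (iv). In B major the chord on that degree is E, so here it functions as IV, borrowed from the parallel major.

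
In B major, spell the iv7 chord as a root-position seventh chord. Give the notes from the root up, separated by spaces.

E G B D

The root, E, is scale degree 4 — the same note in B major and B minor; only the chord quality changes. Stacking thirds in B minor on E gives E–G–B–D.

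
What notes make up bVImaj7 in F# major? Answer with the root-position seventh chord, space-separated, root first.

The root of bVImaj7 is the lowered 6th degree: D# becomes D. Building the major-seventh chord from the parallel minor on D: D–F#–A–C#.

D F# A C#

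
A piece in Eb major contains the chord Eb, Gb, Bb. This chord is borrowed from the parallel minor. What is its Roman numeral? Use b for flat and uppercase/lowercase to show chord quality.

Eb is scale degree 1 in Eb major. Eb–Gb–Bb is a minor chord — the form found in Eb minor, not the diatonic I (Eb). Borrowed into Eb major it is written i.

i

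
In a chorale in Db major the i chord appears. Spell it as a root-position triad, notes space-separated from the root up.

Db Fb Ab

The root, Db, is scale degree 1 — the same note in Db major and Db minor; only the chord quality changes. Stacking thirds in Db minor on Db gives Db–Fb–Ab.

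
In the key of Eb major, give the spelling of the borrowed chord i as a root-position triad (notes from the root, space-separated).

The root, Eb, is scale degree 1 — the same note in Eb major and Eb minor; only the chord quality changes. Building the minor chord from the parallel minor on Eb: Eb–Gb–Bb.

Eb Gb Bb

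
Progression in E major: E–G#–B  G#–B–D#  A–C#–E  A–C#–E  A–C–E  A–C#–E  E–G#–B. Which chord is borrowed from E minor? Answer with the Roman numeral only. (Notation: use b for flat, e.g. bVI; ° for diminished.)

iv

In E major the diatonic chords are E, F#m, G#m, A, B, C#m, D#dim. E–G#–B = E, G#–B–D# = G#m and A–C#–E = A are all diatonic. A–C–E is not: scale degree 4 in E major carries A (IV). In E minor the chord on that degree is Am, so here it functions as iv, borrowed from the parallel minor.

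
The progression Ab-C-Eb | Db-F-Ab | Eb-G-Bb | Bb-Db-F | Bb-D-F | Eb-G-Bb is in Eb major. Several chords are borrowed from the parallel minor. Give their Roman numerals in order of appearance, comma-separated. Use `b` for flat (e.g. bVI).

Eb major has the diatonic set Eb, Fm, Gm, Ab, Bb, Cm, Ddim. Ab–C–Eb = Ab, Eb–G–Bb = Eb and Bb–D–F = Bb are all diatonic. Db–F–Ab doesn't fit — on degree 7 Eb major would have Ddim (vii°). Db is the degree-7 chord of Eb minor, so it is the borrowed bVII. Bb–Db–F is not: scale degree 5 in Eb major carries Bb (V). In Eb minor the chord on that degree is Bbm, so here it functions as v, borrowed from the parallel minor.

bVII, v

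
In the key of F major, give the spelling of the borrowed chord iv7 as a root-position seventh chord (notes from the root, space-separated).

Bb Db F Ab

iv7 is built on scale degree 4, which is Bb in both F major and its parallel. In F minor the chord on Bb is Bb–Db–F–Ab.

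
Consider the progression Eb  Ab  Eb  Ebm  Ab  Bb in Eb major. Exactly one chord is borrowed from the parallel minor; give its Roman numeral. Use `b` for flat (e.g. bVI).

Eb major has the diatonic set Eb, Fm, Gm, Ab, Bb, Cm, Ddim. Eb, Ab and Bb are all diatonic. But Ebm (Eb–Gb–Bb) is foreign: the diatonic I on degree 1 is Eb, whereas Ebm comes from Eb minor. It is labeled i.

i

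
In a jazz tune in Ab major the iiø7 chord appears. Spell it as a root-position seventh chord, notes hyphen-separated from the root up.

iiø7 is built on scale degree 2, which is Bb in both Ab major and its parallel. In Ab minor the chord on Bb is Bb–Db–Fb–Ab.

Bb-Db-Fb-Ab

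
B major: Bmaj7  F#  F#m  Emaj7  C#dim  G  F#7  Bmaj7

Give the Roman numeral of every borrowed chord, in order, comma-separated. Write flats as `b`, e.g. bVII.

In B major the diatonic chords are B, C#m, D#m, E, F#, G#m, A#dim. Of the given chords, Bmaj7, F#, Emaj7 and F#7 are diatonic. But F#m (F#–A–C#) is foreign: the diatonic V on degree 5 is F#, whereas F#m comes from B minor. It is labeled v. C#dim (C#–E–G) is not: scale degree 2 in B major carries C#m (ii). In B minor the chord on that degree is C#dim, so here it functions as ii°, borrowed from the parallel minor. G (G–B–D) doesn't fit — on degree 6 B major would have G#m (vi). G is the degree-6 chord of B minor, so it is the borrowed bVI.

v, ii°, bVI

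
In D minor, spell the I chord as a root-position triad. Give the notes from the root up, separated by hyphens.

I is built on scale degree 1, which is D in both D minor and its parallel. Stacking thirds in D major on D gives D–F#–A.

D-F#-A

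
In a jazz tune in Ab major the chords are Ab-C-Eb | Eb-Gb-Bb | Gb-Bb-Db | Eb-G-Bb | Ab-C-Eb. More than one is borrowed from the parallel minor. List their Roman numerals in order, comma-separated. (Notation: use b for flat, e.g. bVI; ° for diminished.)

v, bVII

The diatonic triads in Ab major are Ab, Bbm, Cm, Db, Eb, Fm, Gdim. Ab–C–Eb = Ab and Eb–G–Bb = Eb both belong to that set. But Eb–Gb–Bb is foreign: the diatonic V on degree 5 is Eb, whereas Ebm comes from Ab minor. It is labeled v. Gb–Bb–Db is not: scale degree 7 in Ab major carries Gdim (vii°). In Ab minor the chord on that degree is Gb, so here it functions as bVII, borrowed from the parallel minor.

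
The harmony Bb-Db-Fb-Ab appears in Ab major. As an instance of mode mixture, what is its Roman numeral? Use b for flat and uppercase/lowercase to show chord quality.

The root Bb is the diatonic 2nd degree of Ab major; the borrowing shows in the chord quality. The diatonic chord on degree 2 would be Bbm (ii), but Bb–Db–Fb–Ab is the half-diminished-seventh chord from Ab minor. As a borrowed chord it is labeled iiø7.

iiø7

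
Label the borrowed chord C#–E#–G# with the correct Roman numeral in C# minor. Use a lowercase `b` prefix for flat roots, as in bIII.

The root C# is the diatonic 1st degree of C# minor; the borrowing shows in the chord quality. Diatonically C# minor has C#m (i) on that degree; C#–E#–G# is instead the major chord native to C# major, so it takes the label I.

I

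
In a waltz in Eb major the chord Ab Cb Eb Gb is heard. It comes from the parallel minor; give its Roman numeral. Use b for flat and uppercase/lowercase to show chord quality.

Ab is scale degree 4 in Eb major. The diatonic chord on degree 4 would be Ab (IV), but Ab–Cb–Eb–Gb is the minor-seventh chord from Eb minor. As a borrowed chord it is labeled iv7.

iv7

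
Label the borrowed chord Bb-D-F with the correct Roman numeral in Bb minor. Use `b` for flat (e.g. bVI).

Bb is scale degree 1 in Bb minor. The diatonic chord on degree 1 would be Bbm (i), but Bb–D–F is the major chord from Bb major. As a borrowed chord it is labeled I.

I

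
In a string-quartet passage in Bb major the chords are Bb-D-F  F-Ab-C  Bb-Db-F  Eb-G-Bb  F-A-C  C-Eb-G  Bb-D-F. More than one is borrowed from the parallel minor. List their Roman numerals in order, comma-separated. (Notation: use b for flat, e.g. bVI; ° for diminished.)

In Bb major the diatonic chords are Bb, Cm, Dm, Eb, F, Gm, Adim. Of the given chords, Bb–D–F = Bb, Eb–G–Bb = Eb, F–A–C = F and C–Eb–G = Cm are diatonic. F–Ab–C is not: scale degree 5 in Bb major carries F (V). In Bb minor the chord on that degree is Fm, so here it functions as v, borrowed from the parallel minor. Bb–Db–F is not: scale degree 1 in Bb major carries Bb (I). In Bb minor the chord on that degree is Bbm, so here it functions as i, borrowed from the parallel minor.

v, i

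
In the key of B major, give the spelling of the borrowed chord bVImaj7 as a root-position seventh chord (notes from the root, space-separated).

G B D F#

bVImaj7 is built on the lowered scale degree 6. In B major degree 6 is G#; lowered it becomes G. Building the major-seventh chord from the parallel minor on G: G–B–D–F#.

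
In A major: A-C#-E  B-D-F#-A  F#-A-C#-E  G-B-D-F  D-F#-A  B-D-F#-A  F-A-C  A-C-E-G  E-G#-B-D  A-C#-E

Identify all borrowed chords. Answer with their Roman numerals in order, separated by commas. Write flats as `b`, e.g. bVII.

bVII7, bVI, i7

In A major the diatonic chords are A, Bm, C#m, D, E, F#m, G#dim. A–C#–E = A, B–D–F#–A = Bm7, F#–A–C#–E = F#m7, D–F#–A = D and E–G#–B–D = E7 are all diatonic. G–B–D–F doesn't fit — on degree 7 A major would have G#dim (vii°). G7 is the degree-7 chord of A minor, so it is the borrowed bVII7. But F–A–C is foreign: the diatonic vi on degree 6 is F#m, whereas F comes from A minor. It is labeled bVI. But A–C–E–G is foreign: the diatonic I on degree 1 is A, whereas Am7 comes from A minor. It is labeled i7.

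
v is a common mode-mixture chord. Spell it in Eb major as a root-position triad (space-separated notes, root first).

Bb Db F

The root, Bb, is scale degree 5 — the same note in Eb major and Eb minor; only the chord quality changes. Stacking thirds in Eb minor on Bb gives Bb–Db–F.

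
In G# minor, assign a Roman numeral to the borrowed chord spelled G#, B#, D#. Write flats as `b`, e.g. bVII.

G# is scale degree 1 in G# minor. The diatonic chord on degree 1 would be G#m (i), but G#–B#–D# is the major chord from G# major. As a borrowed chord it is labeled I.

I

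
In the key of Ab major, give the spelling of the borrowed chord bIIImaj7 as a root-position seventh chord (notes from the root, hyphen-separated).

Cb-Eb-Gb-Bb

bIIImaj7 is built on the lowered scale degree 3. In Ab major degree 3 is C; lowered it becomes Cb. Stacking thirds in Ab minor on Cb gives Cb–Eb–Gb–Bb.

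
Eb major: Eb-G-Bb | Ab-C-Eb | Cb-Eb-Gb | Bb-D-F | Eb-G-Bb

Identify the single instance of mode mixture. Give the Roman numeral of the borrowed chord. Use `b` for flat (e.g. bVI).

Eb major has the diatonic set Eb, Fm, Gm, Ab, Bb, Cm, Ddim. Eb–G–Bb = Eb, Ab–C–Eb = Ab and Bb–D–F = Bb all belong to that set. Cb–Eb–Gb doesn't fit — on degree 6 Eb major would have Cm (vi). Cb is the degree-6 chord of Eb minor, so it is the borrowed bVI.

bVI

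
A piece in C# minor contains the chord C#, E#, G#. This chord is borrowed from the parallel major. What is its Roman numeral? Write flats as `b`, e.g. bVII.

I

C# is scale degree 1 in C# minor. The diatonic chord on degree 1 would be C#m (i), but C#–E#–G# is the major chord from C# major. As a borrowed chord it is labeled I.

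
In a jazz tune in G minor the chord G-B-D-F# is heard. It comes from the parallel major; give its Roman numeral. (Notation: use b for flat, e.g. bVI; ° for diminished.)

Imaj7

G is scale degree 1 in G minor. Diatonically G minor has Gm (i) on that degree; G–B–D–F# is instead the major-seventh chord native to G major, so it takes the label Imaj7.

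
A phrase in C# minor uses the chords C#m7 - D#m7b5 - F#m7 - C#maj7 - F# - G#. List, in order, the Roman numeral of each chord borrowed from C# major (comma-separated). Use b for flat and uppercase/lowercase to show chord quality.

Imaj7, IV

In C# minor (with V from harmonic minor) the diatonic chords are C#m, D#dim, E, F#m, G#, A, B. C#m7, D#m7b5, F#m7 and G# are all diatonic. C#maj7 (C#–E#–G#–B#) is not: scale degree 1 in C# minor carries C#m (i). In C# major the chord on that degree is C#maj7, so here it functions as Imaj7, borrowed from the parallel major. But F# (F#–A#–C#) is foreign: the diatonic iv on degree 4 is F#m, whereas F# comes from C# major. It is labeled IV.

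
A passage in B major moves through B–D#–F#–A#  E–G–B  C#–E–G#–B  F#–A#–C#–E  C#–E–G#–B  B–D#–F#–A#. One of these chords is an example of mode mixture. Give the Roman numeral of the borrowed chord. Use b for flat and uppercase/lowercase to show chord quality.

iv

The diatonic triads in B major are B, C#m, D#m, E, F#, G#m, A#dim. B–D#–F#–A# = Bmaj7, C#–E–G#–B = C#m7 and F#–A#–C#–E = F#7 all belong to that set. But E–G–B is foreign: the diatonic IV on degree 4 is E, whereas Em comes from B minor. It is labeled iv.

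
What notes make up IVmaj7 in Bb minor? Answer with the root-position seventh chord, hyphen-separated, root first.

The root, Eb, is scale degree 4 — the same note in Bb minor and Bb major; only the chord quality changes. In Bb major the chord on Eb is Eb–G–Bb–D.

Eb-G-Bb-D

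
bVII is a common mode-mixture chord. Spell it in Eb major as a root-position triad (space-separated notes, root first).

Scale degree 7 in Eb major is D. bVII uses the lowered form, Db, taken from Eb minor. In Eb minor the chord on Db is Db–F–Ab.

Db F Ab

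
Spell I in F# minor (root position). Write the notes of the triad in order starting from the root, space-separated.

I is built on scale degree 1, which is F# in both F# minor and its parallel. Stacking thirds in F# major on F# gives F#–A#–C#.

F# A# C#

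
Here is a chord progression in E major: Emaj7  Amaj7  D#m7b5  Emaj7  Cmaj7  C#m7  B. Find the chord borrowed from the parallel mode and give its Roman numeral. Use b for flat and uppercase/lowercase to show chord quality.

bVImaj7

In E major the diatonic chords are E, F#m, G#m, A, B, C#m, D#dim. Emaj7, Amaj7, D#m7b5, C#m7 and B all belong to that set. But Cmaj7 (C–E–G–B) is foreign: the diatonic vi on degree 6 is C#m, whereas Cmaj7 comes from E minor. It is labeled bVImaj7.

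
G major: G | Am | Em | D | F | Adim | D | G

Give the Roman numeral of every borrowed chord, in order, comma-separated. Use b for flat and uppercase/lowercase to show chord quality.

bVII, ii°

The diatonic triads in G major are G, Am, Bm, C, D, Em, F#dim. Of the given chords, G, Am, Em and D are diatonic. But F (F–A–C) is foreign: the diatonic vii° on degree 7 is F#dim, whereas F comes from G minor. It is labeled bVII. Adim (A–C–Eb) doesn't fit — on degree 2 G major would have Am (ii). Adim is the degree-2 chord of G minor, so it is the borrowed ii°.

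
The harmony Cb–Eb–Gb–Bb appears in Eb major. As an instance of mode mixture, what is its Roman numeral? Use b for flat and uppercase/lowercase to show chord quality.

The root Cb is the lowered 6th scale degree — diatonically Eb major has C there. Diatonically Eb major has Cm (vi) on that degree; Cb–Eb–Gb–Bb is instead the major-seventh chord native to Eb minor, so it takes the label bVImaj7.

bVImaj7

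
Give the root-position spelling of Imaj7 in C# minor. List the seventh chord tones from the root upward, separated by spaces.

C# E# G# B#

Imaj7 is built on scale degree 1, which is C# in both C# minor and its parallel. In C# major the chord on C# is C#–E#–G#–B#.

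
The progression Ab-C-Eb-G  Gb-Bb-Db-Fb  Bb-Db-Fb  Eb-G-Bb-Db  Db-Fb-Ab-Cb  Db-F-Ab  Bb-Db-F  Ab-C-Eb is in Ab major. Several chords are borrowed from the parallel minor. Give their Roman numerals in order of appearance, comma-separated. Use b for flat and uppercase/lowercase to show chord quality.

bVII7, ii°, iv7

Ab major has the diatonic set Ab, Bbm, Cm, Db, Eb, Fm, Gdim. Ab–C–Eb–G = Abmaj7, Eb–G–Bb–Db = Eb7, Db–F–Ab = Db, Bb–Db–F = Bbm and Ab–C–Eb = Ab are all diatonic. But Gb–Bb–Db–Fb is foreign: the diatonic vii° on degree 7 is Gdim, whereas Gb7 comes from Ab minor. It is labeled bVII7. Bb–Db–Fb is not: scale degree 2 in Ab major carries Bbm (ii). In Ab minor the chord on that degree is Bbdim, so here it functions as ii°, borrowed from the parallel minor. Db–Fb–Ab–Cb is not: scale degree 4 in Ab major carries Db (IV). In Ab minor the chord on that degree is Dbm7, so here it functions as iv7, borrowed from the parallel minor.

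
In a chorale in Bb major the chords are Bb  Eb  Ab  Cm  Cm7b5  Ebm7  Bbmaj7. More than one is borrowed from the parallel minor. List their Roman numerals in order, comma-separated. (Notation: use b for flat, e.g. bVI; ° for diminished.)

The diatonic triads in Bb major are Bb, Cm, Dm, Eb, F, Gm, Adim. Bb, Eb, Cm and Bbmaj7 all belong to that set. Ab (Ab–C–Eb) is not: scale degree 7 in Bb major carries Adim (vii°). In Bb minor the chord on that degree is Ab, so here it functions as bVII, borrowed from the parallel minor. Cm7b5 (C–Eb–Gb–Bb) is not: scale degree 2 in Bb major carries Cm (ii). In Bb minor the chord on that degree is Cm7b5, so here it functions as iiø7, borrowed from the parallel minor. But Ebm7 (Eb–Gb–Bb–Db) is foreign: the diatonic IV on degree 4 is Eb, whereas Ebm7 comes from Bb minor. It is labeled iv7.

bVII, iiø7, iv7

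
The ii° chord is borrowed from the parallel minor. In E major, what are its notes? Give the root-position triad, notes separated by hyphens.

ii° is built on scale degree 2, which is F# in both E major and its parallel. Stacking thirds in E minor on F# gives F#–A–C.

F#-A-C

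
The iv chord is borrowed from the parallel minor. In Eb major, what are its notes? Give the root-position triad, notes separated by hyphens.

iv is built on scale degree 4, which is Ab in both Eb major and its parallel. Building the minor chord from the parallel minor on Ab: Ab–Cb–Eb.

Ab-Cb-Eb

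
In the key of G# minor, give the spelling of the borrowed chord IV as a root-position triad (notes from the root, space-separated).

The root, C#, is scale degree 4 — the same note in G# minor and G# major; only the chord quality changes. Stacking thirds in G# major on C# gives C#–E#–G#.

C# E# G#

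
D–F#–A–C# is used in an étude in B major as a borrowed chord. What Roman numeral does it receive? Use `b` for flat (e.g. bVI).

bIIImaj7

The root D is the lowered 3rd scale degree — diatonically B major has D# there. Diatonically B major has D#m (iii) on that degree; D–F#–A–C# is instead the major-seventh chord native to B minor, so it takes the label bIIImaj7.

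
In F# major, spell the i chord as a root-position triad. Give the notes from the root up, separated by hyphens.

i is built on scale degree 1, which is F# in both F# major and its parallel. Building the minor chord from the parallel minor on F#: F#–A–C#.

F#-A-C#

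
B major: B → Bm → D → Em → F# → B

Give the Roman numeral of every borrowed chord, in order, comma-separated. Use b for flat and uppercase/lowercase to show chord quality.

B major has the diatonic set B, C#m, D#m, E, F#, G#m, A#dim. B and F# are both diatonic. Bm (B–D–F#) is not: scale degree 1 in B major carries B (I). In B minor the chord on that degree is Bm, so here it functions as i, borrowed from the parallel minor. D (D–F#–A) is not: scale degree 3 in B major carries D#m (iii). In B minor the chord on that degree is D, so here it functions as bIII, borrowed from the parallel minor. Em (E–G–B) doesn't fit — on degree 4 B major would have E (IV). Em is the degree-4 chord of B minor, so it is the borrowed iv.

i, bIII, iv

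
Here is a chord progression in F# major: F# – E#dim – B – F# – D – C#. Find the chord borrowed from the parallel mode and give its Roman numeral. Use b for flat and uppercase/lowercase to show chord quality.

The diatonic triads in F# major are F#, G#m, A#m, B, C#, D#m, E#dim. Of the given chords, F#, E#dim, B and C# are diatonic. D (D–F#–A) is not: scale degree 6 in F# major carries D#m (vi). In F# minor the chord on that degree is D, so here it functions as bVI, borrowed from the parallel minor.

bVI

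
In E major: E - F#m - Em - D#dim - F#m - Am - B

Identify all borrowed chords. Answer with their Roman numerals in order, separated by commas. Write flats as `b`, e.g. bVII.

E major has the diatonic set E, F#m, G#m, A, B, C#m, D#dim. E, F#m, D#dim and B are all diatonic. Em (E–G–B) doesn't fit — on degree 1 E major would have E (I). Em is the degree-1 chord of E minor, so it is the borrowed i. But Am (A–C–E) is foreign: the diatonic IV on degree 4 is A, whereas Am comes from E minor. It is labeled iv.

i, iv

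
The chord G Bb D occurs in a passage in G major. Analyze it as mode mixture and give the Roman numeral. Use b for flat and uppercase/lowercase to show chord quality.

i

The root G is the diatonic 1st degree of G major; the borrowing shows in the chord quality. G–Bb–D is a minor chord — the form found in G minor, not the diatonic I (G). Borrowed into G major it is written i.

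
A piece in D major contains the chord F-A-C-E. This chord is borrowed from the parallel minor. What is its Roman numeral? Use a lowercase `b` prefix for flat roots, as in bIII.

bIIImaj7

F is the lowered form of scale degree 3 in D major (the diatonic degree 3 is F#). F–A–C–E is a major-seventh chord — the form found in D minor, not the diatonic iii (F#m). Borrowed into D major it is written bIIImaj7.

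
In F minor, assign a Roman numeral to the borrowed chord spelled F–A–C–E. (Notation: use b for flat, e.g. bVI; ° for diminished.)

The root F is the diatonic 1st degree of F minor; the borrowing shows in the chord quality. The diatonic chord on degree 1 would be Fm (i), but F–A–C–E is the major-seventh chord from F major. As a borrowed chord it is labeled Imaj7.

Imaj7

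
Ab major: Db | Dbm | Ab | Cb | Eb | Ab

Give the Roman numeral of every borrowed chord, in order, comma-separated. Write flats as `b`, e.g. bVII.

iv, bIII

The diatonic triads in Ab major are Ab, Bbm, Cm, Db, Eb, Fm, Gdim. Db, Ab and Eb are all diatonic. Dbm (Db–Fb–Ab) is not: scale degree 4 in Ab major carries Db (IV). In Ab minor the chord on that degree is Dbm, so here it functions as iv, borrowed from the parallel minor. Cb (Cb–Eb–Gb) doesn't fit — on degree 3 Ab major would have Cm (iii). Cb is the degree-3 chord of Ab minor, so it is the borrowed bIII.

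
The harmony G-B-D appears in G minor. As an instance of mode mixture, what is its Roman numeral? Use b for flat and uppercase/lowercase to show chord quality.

I

The root G is the diatonic 1st degree of G minor; the borrowing shows in the chord quality. Diatonically G minor has Gm (i) on that degree; G–B–D is instead the major chord native to G major, so it takes the label I.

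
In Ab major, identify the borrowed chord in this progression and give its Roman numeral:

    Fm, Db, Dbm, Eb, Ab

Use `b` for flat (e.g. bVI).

iv

In Ab major the diatonic chords are Ab, Bbm, Cm, Db, Eb, Fm, Gdim. Of the given chords, Fm, Db, Eb and Ab are diatonic. But Dbm (Db–Fb–Ab) is foreign: the diatonic IV on degree 4 is Db, whereas Dbm comes from Ab minor. It is labeled iv.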